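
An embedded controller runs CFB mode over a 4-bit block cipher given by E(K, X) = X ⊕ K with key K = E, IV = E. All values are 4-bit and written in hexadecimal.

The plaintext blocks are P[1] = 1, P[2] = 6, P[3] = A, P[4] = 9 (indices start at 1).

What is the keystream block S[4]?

3

CFB encryption: C_i = P_i ⊕ E(K, C_{i−1}), with C_{0} = IV.
C[1]: E(K, E) = 0; 1 ⊕ 0 = 1.
C[2]: E(K, 1) = F; 6 ⊕ F = 9.
C[3]: E(K, 9) = 7; A ⊕ 7 = D.
C[4]: E(K, D) = 3; 9 ⊕ 3 = A.
So S[4] = 3.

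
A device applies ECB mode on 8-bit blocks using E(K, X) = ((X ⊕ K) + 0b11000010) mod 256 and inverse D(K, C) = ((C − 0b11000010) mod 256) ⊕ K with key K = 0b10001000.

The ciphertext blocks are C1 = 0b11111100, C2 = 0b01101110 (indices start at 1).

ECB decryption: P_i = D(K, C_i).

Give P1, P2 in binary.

P1 = 0b10110010, P2 = 0b00100100

P1: D(K, 0b11111100) = 0b10110010.
P2: D(K, 0b01101110) = 0b00100100.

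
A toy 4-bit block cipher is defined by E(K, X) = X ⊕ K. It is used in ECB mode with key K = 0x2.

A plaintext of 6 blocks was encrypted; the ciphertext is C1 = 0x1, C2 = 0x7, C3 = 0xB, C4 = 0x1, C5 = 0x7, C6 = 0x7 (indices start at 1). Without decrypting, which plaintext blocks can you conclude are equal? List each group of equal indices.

ECB encrypts each block independently with the same key, so equal ciphertext blocks imply equal plaintext blocks.
C1 = C4 = 0x1, so P1 = P4.
C2 = C5 = C6 = 0x7, so P2 = P5 = P6.

P1 = P4; P2 = P5 = P6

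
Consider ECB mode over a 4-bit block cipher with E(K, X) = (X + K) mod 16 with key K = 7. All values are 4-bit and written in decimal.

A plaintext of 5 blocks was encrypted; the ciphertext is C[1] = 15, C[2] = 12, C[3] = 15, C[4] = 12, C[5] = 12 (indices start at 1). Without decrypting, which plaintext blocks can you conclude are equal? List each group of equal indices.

P[1] = P[3]; P[2] = P[4] = P[5]

ECB encrypts each block independently with the same key, so equal ciphertext blocks imply equal plaintext blocks.
C[1] = C[3] = 15, so P[1] = P[3].
C[2] = C[4] = C[5] = 12, so P[2] = P[4] = P[5].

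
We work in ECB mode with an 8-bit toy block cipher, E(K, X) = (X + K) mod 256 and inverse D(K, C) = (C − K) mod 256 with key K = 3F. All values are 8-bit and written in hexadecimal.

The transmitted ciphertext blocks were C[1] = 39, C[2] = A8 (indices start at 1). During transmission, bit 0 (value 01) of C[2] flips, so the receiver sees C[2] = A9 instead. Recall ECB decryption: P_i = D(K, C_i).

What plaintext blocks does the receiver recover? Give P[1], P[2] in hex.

Only C[2] changed, to A9. In ECB, a change in C_i affects only P_i. Decrypting the received ciphertext:
P[1]: D(K, 39) = FA.
P[2]: D(K, A9) = 6A.
Blocks that differ from the original plaintext: P[2].

P[1] = FA, P[2] = 6A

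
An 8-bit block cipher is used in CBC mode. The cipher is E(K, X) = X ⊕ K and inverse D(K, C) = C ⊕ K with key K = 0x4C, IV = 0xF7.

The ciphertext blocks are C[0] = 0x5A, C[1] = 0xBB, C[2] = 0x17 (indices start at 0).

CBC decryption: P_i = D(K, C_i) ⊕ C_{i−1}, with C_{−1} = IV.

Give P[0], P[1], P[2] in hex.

P[0]: D(K, 0x5A) = 0x16; 0x16 ⊕ 0xF7 = 0xE1.
P[1]: D(K, 0xBB) = 0xF7; 0xF7 ⊕ 0x5A = 0xAD.
P[2]: D(K, 0x17) = 0x5B; 0x5B ⊕ 0xBB = 0xE0.

P[0] = 0xE1, P[1] = 0xAD, P[2] = 0xE0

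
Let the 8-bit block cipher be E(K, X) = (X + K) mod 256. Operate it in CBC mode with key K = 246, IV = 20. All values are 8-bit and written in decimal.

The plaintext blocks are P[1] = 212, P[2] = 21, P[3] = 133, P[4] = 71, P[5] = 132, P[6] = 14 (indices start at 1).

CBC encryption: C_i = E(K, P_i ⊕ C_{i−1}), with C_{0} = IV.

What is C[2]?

C[1]: P[1] ⊕ 20 = 192; E(K, 192) = 182.
C[2]: P[2] ⊕ 182 = 163; E(K, 163) = 153.

C[2] = 153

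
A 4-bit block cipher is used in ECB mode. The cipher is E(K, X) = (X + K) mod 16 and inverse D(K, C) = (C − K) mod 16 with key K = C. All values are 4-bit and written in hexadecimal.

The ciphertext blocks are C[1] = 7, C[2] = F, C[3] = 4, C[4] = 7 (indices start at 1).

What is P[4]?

P[4] = B

ECB decryption: P_i = D(K, C_i).
P[4]: D(K, 7) = B.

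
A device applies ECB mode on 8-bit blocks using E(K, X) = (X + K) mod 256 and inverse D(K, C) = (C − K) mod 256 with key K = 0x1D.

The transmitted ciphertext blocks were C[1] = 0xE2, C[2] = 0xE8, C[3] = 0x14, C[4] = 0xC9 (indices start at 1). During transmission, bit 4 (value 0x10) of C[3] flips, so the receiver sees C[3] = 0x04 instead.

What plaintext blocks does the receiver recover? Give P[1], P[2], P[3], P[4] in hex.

P[1] = 0xC5, P[2] = 0xCB, P[3] = 0xE7, P[4] = 0xAC

ECB decryption: P_i = D(K, C_i).
Only C[3] changed, to 0x04. In ECB, a change in C_i affects only P_i. Decrypting the received ciphertext:
P[1]: D(K, 0xE2) = 0xC5.
P[2]: D(K, 0xE8) = 0xCB.
P[3]: D(K, 0x04) = 0xE7.
P[4]: D(K, 0xC9) = 0xAC.
Blocks that differ from the original plaintext: P[3].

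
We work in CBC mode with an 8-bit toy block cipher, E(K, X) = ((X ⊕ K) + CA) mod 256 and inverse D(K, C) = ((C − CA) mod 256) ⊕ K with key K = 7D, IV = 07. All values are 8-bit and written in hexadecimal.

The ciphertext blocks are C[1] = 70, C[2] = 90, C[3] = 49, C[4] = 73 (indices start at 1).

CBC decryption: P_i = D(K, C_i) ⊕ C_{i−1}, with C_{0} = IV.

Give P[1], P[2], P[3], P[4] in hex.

P[1] = DC, P[2] = CB, P[3] = 92, P[4] = 9D

P[1]: D(K, 70) = DB; DB ⊕ 07 = DC.
P[2]: D(K, 90) = BB; BB ⊕ 70 = CB.
P[3]: D(K, 49) = 02; 02 ⊕ 90 = 92.
P[4]: D(K, 73) = D4; D4 ⊕ 49 = 9D.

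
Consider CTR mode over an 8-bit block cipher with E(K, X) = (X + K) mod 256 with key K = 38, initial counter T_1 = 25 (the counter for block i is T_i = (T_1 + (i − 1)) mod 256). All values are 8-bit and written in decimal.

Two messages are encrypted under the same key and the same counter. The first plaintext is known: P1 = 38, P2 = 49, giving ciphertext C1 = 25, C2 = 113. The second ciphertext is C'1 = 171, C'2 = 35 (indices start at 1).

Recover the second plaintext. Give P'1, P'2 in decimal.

P'1 = 148, P'2 = 99

In CTR with a reused counter, both messages share the same keystream S_i, so C_i ⊕ C'_i = P_i ⊕ P'_i and thus P'_i = P_i ⊕ C_i ⊕ C'_i.
P'1: 38 ⊕ 25 ⊕ 171 = 148.
P'2: 49 ⊕ 113 ⊕ 35 = 99.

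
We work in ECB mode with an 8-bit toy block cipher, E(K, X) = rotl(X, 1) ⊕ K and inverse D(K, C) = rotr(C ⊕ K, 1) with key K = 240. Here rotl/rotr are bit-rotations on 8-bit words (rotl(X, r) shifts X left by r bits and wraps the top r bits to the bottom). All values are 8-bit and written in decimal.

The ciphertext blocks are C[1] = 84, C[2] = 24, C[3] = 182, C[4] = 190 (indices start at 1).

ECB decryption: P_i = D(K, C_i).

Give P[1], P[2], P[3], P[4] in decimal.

P[1]: D(K, 84) = 82.
P[2]: D(K, 24) = 116.
P[3]: D(K, 182) = 35.
P[4]: D(K, 190) = 39.

P[1] = 82, P[2] = 116, P[3] = 35, P[4] = 39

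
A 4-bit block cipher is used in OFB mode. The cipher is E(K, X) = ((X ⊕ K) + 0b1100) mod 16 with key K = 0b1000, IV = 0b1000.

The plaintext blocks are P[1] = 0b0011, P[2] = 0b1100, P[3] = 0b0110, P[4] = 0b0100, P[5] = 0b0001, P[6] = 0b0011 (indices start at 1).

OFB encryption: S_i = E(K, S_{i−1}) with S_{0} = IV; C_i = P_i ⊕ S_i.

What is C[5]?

C[5] = 0b1101

C[1]: S = E(K, 0b1000) = 0b1100; 0b0011 ⊕ 0b1100 = 0b1111.
C[2]: S = E(K, 0b1100) = 0b0000; 0b1100 ⊕ 0b0000 = 0b1100.
C[3]: S = E(K, 0b0000) = 0b0100; 0b0110 ⊕ 0b0100 = 0b0010.
C[4]: S = E(K, 0b0100) = 0b1000; 0b0100 ⊕ 0b1000 = 0b1100.
C[5]: S = E(K, 0b1000) = 0b1100; 0b0001 ⊕ 0b1100 = 0b1101.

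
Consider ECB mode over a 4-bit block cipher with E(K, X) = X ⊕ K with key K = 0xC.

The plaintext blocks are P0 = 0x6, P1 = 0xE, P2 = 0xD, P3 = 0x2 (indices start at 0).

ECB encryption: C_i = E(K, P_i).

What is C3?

C3: E(K, 0x2) = 0xE.

C3 = 0xE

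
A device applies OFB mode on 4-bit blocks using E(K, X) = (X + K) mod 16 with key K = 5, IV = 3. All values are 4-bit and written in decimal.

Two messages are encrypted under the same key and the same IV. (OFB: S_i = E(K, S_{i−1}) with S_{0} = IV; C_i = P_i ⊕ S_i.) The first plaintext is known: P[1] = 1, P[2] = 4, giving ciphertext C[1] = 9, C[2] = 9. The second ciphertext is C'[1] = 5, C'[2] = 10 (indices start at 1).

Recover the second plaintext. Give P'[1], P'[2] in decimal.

P'[1] = 13, P'[2] = 7

In OFB with a reused IV, both messages share the same keystream S_i, so C_i ⊕ C'_i = P_i ⊕ P'_i and thus P'_i = P_i ⊕ C_i ⊕ C'_i.
P'[1]: 1 ⊕ 9 ⊕ 5 = 13.
P'[2]: 4 ⊕ 9 ⊕ 10 = 7.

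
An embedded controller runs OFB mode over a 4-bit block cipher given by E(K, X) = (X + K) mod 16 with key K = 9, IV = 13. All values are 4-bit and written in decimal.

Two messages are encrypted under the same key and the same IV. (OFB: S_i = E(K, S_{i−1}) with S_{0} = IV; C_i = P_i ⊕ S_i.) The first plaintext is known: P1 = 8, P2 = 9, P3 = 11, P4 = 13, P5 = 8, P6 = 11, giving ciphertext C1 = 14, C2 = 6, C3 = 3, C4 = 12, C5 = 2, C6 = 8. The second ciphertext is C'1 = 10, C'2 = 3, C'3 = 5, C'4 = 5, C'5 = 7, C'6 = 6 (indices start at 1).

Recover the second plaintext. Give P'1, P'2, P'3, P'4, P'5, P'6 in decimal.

P'1 = 12, P'2 = 12, P'3 = 13, P'4 = 4, P'5 = 13, P'6 = 5

In OFB with a reused IV, both messages share the same keystream S_i, so C_i ⊕ C'_i = P_i ⊕ P'_i and thus P'_i = P_i ⊕ C_i ⊕ C'_i.
P'1: 8 ⊕ 14 ⊕ 10 = 12.
P'2: 9 ⊕ 6 ⊕ 3 = 12.
P'3: 11 ⊕ 3 ⊕ 5 = 13.
P'4: 13 ⊕ 12 ⊕ 5 = 4.
P'5: 8 ⊕ 2 ⊕ 7 = 13.
P'6: 11 ⊕ 8 ⊕ 6 = 5.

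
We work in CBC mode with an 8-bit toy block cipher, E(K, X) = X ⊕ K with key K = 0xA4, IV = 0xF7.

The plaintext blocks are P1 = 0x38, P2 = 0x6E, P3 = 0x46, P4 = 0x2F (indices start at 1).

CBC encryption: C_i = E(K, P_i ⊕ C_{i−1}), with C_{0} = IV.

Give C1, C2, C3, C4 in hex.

C1: P1 ⊕ 0xF7 = 0xCF; E(K, 0xCF) = 0x6B.
C2: P2 ⊕ 0x6B = 0x05; E(K, 0x05) = 0xA1.
C3: P3 ⊕ 0xA1 = 0xE7; E(K, 0xE7) = 0x43.
C4: P4 ⊕ 0x43 = 0x6C; E(K, 0x6C) = 0xC8.

C1 = 0x6B, C2 = 0xA1, C3 = 0x43, C4 = 0xC8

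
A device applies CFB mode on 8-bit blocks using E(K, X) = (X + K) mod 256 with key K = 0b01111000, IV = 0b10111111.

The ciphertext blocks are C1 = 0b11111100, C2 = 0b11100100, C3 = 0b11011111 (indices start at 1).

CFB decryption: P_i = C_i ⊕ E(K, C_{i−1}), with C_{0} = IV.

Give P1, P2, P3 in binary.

P1: E(K, 0b10111111) = 0b00110111; 0b11111100 ⊕ 0b00110111 = 0b11001011.
P2: E(K, 0b11111100) = 0b01110100; 0b11100100 ⊕ 0b01110100 = 0b10010000.
P3: E(K, 0b11100100) = 0b01011100; 0b11011111 ⊕ 0b01011100 = 0b10000011.

P1 = 0b11001011, P2 = 0b10010000, P3 = 0b10000011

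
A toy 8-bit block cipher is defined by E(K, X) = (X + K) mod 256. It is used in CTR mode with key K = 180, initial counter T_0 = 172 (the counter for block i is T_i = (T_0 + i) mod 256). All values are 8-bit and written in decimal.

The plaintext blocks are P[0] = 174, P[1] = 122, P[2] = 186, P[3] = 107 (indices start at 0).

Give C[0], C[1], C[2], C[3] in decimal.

C[0] = 206, C[1] = 27, C[2] = 216, C[3] = 8

CTR encryption: S_i = E(K, T_i) where T_i is the counter for block i; C_i = P_i ⊕ S_i.
C[0]: T = 172, S = E(K, T) = 96; 174 ⊕ 96 = 206.
C[1]: T = 173, S = E(K, T) = 97; 122 ⊕ 97 = 27.
C[2]: T = 174, S = E(K, T) = 98; 186 ⊕ 98 = 216.
C[3]: T = 175, S = E(K, T) = 99; 107 ⊕ 99 = 8.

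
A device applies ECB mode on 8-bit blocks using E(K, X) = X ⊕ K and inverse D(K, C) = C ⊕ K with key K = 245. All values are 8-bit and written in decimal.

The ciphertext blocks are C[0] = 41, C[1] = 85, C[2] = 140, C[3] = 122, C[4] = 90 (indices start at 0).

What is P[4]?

P[4] = 175

ECB decryption: P_i = D(K, C_i).
P[4]: D(K, 90) = 175.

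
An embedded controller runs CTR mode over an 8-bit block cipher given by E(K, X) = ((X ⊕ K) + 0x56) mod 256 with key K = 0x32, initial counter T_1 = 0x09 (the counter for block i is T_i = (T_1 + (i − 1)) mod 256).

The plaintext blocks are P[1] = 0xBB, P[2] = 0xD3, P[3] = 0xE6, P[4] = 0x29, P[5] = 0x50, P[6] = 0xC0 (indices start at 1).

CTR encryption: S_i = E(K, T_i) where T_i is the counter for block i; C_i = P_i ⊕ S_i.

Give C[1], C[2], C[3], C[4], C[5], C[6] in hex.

C[1] = 0x2A, C[2] = 0x5D, C[3] = 0x69, C[4] = 0xBD, C[5] = 0xC5, C[6] = 0x52

C[1]: T = 0x09, S = E(K, T) = 0x91; 0xBB ⊕ 0x91 = 0x2A.
C[2]: T = 0x0A, S = E(K, T) = 0x8E; 0xD3 ⊕ 0x8E = 0x5D.
C[3]: T = 0x0B, S = E(K, T) = 0x8F; 0xE6 ⊕ 0x8F = 0x69.
C[4]: T = 0x0C, S = E(K, T) = 0x94; 0x29 ⊕ 0x94 = 0xBD.
C[5]: T = 0x0D, S = E(K, T) = 0x95; 0x50 ⊕ 0x95 = 0xC5.
C[6]: T = 0x0E, S = E(K, T) = 0x92; 0xC0 ⊕ 0x92 = 0x52.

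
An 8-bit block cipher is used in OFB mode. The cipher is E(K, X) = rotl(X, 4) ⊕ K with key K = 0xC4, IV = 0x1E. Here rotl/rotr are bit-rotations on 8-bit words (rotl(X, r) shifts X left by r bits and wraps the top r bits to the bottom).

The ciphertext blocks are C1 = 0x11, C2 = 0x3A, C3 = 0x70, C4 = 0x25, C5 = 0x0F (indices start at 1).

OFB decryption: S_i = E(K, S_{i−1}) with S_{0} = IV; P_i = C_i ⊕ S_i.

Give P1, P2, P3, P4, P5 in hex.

P1 = 0x34, P2 = 0xAC, P3 = 0xDD, P4 = 0x3B, P5 = 0x2A

P1: S = E(K, 0x1E) = 0x25; 0x11 ⊕ 0x25 = 0x34.
P2: S = E(K, 0x25) = 0x96; 0x3A ⊕ 0x96 = 0xAC.
P3: S = E(K, 0x96) = 0xAD; 0x70 ⊕ 0xAD = 0xDD.
P4: S = E(K, 0xAD) = 0x1E; 0x25 ⊕ 0x1E = 0x3B.
P5: S = E(K, 0x1E) = 0x25; 0x0F ⊕ 0x25 = 0x2A.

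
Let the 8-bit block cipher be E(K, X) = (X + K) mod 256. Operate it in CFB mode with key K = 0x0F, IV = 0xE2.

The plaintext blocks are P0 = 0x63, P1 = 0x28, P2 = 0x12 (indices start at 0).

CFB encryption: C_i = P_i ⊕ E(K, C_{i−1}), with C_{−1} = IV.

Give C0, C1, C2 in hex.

C0 = 0x92, C1 = 0x89, C2 = 0x8A

C0: E(K, 0xE2) = 0xF1; 0x63 ⊕ 0xF1 = 0x92.
C1: E(K, 0x92) = 0xA1; 0x28 ⊕ 0xA1 = 0x89.
C2: E(K, 0x89) = 0x98; 0x12 ⊕ 0x98 = 0x8A.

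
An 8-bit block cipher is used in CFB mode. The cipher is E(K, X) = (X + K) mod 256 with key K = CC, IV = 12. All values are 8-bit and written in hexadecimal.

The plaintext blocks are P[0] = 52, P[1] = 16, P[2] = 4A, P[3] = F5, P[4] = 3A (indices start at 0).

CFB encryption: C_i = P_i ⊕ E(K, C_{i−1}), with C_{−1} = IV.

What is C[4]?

C[0]: E(K, 12) = DE; 52 ⊕ DE = 8C.
C[1]: E(K, 8C) = 58; 16 ⊕ 58 = 4E.
C[2]: E(K, 4E) = 1A; 4A ⊕ 1A = 50.
C[3]: E(K, 50) = 1C; F5 ⊕ 1C = E9.
C[4]: E(K, E9) = B5; 3A ⊕ B5 = 8F.

C[4] = 8F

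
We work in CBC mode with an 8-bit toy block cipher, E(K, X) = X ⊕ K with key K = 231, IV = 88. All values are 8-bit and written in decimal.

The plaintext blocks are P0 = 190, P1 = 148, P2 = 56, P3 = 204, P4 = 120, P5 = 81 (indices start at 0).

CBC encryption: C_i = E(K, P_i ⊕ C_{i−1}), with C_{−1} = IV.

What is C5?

C5 = 175

C0: P0 ⊕ 88 = 230; E(K, 230) = 1.
C1: P1 ⊕ 1 = 149; E(K, 149) = 114.
C2: P2 ⊕ 114 = 74; E(K, 74) = 173.
C3: P3 ⊕ 173 = 97; E(K, 97) = 134.
C4: P4 ⊕ 134 = 254; E(K, 254) = 25.
C5: P5 ⊕ 25 = 72; E(K, 72) = 175.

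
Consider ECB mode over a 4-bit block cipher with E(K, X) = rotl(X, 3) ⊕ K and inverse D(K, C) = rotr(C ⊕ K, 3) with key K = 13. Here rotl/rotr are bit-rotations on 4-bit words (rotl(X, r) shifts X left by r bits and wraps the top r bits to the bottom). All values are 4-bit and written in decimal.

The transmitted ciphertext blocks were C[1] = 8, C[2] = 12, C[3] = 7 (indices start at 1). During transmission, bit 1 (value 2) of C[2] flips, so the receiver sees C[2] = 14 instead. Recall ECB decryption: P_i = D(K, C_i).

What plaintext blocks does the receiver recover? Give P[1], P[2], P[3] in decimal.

Only C[2] changed, to 14. In ECB, a change in C_i affects only P_i. Decrypting the received ciphertext:
P[1]: D(K, 8) = 10.
P[2]: D(K, 14) = 6.
P[3]: D(K, 7) = 5.
Blocks that differ from the original plaintext: P[2].

P[1] = 10, P[2] = 6, P[3] = 5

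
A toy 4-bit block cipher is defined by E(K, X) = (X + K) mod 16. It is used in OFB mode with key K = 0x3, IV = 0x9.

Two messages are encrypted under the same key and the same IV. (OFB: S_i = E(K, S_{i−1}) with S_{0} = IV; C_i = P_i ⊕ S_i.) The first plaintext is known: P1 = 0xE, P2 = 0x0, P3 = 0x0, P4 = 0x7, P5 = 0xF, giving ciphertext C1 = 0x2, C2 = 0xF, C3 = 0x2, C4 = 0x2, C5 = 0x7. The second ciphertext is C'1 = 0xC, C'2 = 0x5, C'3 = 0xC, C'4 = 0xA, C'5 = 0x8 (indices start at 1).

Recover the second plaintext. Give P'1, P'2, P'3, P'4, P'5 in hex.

P'1 = 0x0, P'2 = 0xA, P'3 = 0xE, P'4 = 0xF, P'5 = 0x0

In OFB with a reused IV, both messages share the same keystream S_i, so C_i ⊕ C'_i = P_i ⊕ P'_i and thus P'_i = P_i ⊕ C_i ⊕ C'_i.
P'1: 0xE ⊕ 0x2 ⊕ 0xC = 0x0.
P'2: 0x0 ⊕ 0xF ⊕ 0x5 = 0xA.
P'3: 0x0 ⊕ 0x2 ⊕ 0xC = 0xE.
P'4: 0x7 ⊕ 0x2 ⊕ 0xA = 0xF.
P'5: 0xF ⊕ 0x7 ⊕ 0x8 = 0x0.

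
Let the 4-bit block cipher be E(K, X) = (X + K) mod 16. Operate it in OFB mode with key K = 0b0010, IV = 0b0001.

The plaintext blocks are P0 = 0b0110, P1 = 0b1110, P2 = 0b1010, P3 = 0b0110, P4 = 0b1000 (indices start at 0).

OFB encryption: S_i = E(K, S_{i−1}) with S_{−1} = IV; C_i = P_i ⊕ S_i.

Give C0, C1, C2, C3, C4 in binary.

C0 = 0b0101, C1 = 0b1011, C2 = 0b1101, C3 = 0b1111, C4 = 0b0011

C0: S = E(K, 0b0001) = 0b0011; 0b0110 ⊕ 0b0011 = 0b0101.
C1: S = E(K, 0b0011) = 0b0101; 0b1110 ⊕ 0b0101 = 0b1011.
C2: S = E(K, 0b0101) = 0b0111; 0b1010 ⊕ 0b0111 = 0b1101.
C3: S = E(K, 0b0111) = 0b1001; 0b0110 ⊕ 0b1001 = 0b1111.
C4: S = E(K, 0b1001) = 0b1011; 0b1000 ⊕ 0b1011 = 0b0011.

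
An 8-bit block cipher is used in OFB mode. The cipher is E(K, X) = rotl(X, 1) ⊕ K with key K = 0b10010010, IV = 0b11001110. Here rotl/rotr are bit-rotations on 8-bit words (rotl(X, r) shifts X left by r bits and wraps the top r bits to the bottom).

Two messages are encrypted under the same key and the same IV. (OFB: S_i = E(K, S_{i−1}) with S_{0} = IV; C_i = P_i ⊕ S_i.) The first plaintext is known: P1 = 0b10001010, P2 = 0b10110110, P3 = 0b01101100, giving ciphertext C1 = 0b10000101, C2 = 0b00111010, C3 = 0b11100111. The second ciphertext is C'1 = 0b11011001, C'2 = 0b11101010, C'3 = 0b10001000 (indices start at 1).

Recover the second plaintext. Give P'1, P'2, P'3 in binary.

In OFB with a reused IV, both messages share the same keystream S_i, so C_i ⊕ C'_i = P_i ⊕ P'_i and thus P'_i = P_i ⊕ C_i ⊕ C'_i.
P'1: 0b10001010 ⊕ 0b10000101 ⊕ 0b11011001 = 0b11010110.
P'2: 0b10110110 ⊕ 0b00111010 ⊕ 0b11101010 = 0b01100110.
P'3: 0b01101100 ⊕ 0b11100111 ⊕ 0b10001000 = 0b00000011.

P'1 = 0b11010110, P'2 = 0b01100110, P'3 = 0b00000011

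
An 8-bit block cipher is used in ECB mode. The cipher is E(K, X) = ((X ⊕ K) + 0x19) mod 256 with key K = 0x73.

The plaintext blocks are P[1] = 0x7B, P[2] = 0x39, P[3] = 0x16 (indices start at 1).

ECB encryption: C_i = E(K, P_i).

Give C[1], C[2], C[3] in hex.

C[1] = 0x21, C[2] = 0x63, C[3] = 0x7E

C[1]: E(K, 0x7B) = 0x21.
C[2]: E(K, 0x39) = 0x63.
C[3]: E(K, 0x16) = 0x7E.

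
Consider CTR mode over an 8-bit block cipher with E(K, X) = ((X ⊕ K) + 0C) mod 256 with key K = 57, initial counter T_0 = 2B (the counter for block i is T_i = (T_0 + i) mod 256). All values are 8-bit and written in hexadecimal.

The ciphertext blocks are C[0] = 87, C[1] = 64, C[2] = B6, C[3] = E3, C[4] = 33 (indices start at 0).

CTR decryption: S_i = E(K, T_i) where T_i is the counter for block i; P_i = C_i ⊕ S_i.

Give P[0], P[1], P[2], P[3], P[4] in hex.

P[0]: T = 2B, S = E(K, T) = 88; 87 ⊕ 88 = 0F.
P[1]: T = 2C, S = E(K, T) = 87; 64 ⊕ 87 = E3.
P[2]: T = 2D, S = E(K, T) = 86; B6 ⊕ 86 = 30.
P[3]: T = 2E, S = E(K, T) = 85; E3 ⊕ 85 = 66.
P[4]: T = 2F, S = E(K, T) = 84; 33 ⊕ 84 = B7.

P[0] = 0F, P[1] = E3, P[2] = 30, P[3] = 66, P[4] = B7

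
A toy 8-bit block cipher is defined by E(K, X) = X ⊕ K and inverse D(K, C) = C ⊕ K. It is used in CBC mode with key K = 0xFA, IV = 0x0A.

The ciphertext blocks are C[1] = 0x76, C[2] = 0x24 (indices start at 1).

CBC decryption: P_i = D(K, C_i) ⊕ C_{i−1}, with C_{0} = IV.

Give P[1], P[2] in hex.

P[1] = 0x86, P[2] = 0xA8

P[1]: D(K, 0x76) = 0x8C; 0x8C ⊕ 0x0A = 0x86.
P[2]: D(K, 0x24) = 0xDE; 0xDE ⊕ 0x76 = 0xA8.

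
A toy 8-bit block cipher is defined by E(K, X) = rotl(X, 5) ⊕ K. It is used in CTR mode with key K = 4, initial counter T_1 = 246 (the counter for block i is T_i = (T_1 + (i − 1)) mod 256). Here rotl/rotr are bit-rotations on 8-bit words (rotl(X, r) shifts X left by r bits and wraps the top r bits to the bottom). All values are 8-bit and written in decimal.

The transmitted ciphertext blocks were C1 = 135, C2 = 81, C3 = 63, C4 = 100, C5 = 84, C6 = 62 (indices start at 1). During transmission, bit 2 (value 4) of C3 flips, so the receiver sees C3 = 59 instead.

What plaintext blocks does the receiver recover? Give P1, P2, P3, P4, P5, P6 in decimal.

CTR decryption: S_i = E(K, T_i) where T_i is the counter for block i; P_i = C_i ⊕ S_i.
Only C3 changed, to 59. In CTR, a change in C_i flips the same bit in P_i only; the keystream is unaffected. Decrypting the received ciphertext:
P1: T = 246, S = E(K, T) = 218; 135 ⊕ 218 = 93.
P2: T = 247, S = E(K, T) = 250; 81 ⊕ 250 = 171.
P3: T = 248, S = E(K, T) = 27; 59 ⊕ 27 = 32.
P4: T = 249, S = E(K, T) = 59; 100 ⊕ 59 = 95.
P5: T = 250, S = E(K, T) = 91; 84 ⊕ 91 = 15.
P6: T = 251, S = E(K, T) = 123; 62 ⊕ 123 = 69.
Blocks that differ from the original plaintext: P3.

P1 = 93, P2 = 171, P3 = 32, P4 = 95, P5 = 15, P6 = 69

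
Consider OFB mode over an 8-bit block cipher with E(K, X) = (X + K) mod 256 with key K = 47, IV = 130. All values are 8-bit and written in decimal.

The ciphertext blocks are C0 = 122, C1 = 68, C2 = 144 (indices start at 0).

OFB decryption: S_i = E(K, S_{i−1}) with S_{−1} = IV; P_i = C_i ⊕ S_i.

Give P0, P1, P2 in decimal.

P0 = 203, P1 = 164, P2 = 159

P0: S = E(K, 130) = 177; 122 ⊕ 177 = 203.
P1: S = E(K, 177) = 224; 68 ⊕ 224 = 164.
P2: S = E(K, 224) = 15; 144 ⊕ 15 = 159.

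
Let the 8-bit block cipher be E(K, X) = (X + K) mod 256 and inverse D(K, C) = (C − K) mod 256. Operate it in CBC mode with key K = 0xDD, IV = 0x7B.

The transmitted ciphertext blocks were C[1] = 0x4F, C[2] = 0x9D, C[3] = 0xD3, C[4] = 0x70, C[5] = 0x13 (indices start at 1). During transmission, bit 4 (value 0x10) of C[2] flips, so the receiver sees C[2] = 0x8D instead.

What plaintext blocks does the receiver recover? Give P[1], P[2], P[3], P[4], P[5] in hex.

P[1] = 0x09, P[2] = 0xFF, P[3] = 0x7B, P[4] = 0x40, P[5] = 0x46

CBC decryption: P_i = D(K, C_i) ⊕ C_{i−1}, with C_{0} = IV.
Only C[2] changed, to 0x8D. In CBC, a change in C_i garbles P_i and flips the same bit in P_{i+1}. Decrypting the received ciphertext:
P[1]: D(K, 0x4F) = 0x72; 0x72 ⊕ 0x7B = 0x09.
P[2]: D(K, 0x8D) = 0xB0; 0xB0 ⊕ 0x4F = 0xFF.
P[3]: D(K, 0xD3) = 0xF6; 0xF6 ⊕ 0x8D = 0x7B.
P[4]: D(K, 0x70) = 0x93; 0x93 ⊕ 0xD3 = 0x40.
P[5]: D(K, 0x13) = 0x36; 0x36 ⊕ 0x70 = 0x46.
Blocks that differ from the original plaintext: P[2], P[3].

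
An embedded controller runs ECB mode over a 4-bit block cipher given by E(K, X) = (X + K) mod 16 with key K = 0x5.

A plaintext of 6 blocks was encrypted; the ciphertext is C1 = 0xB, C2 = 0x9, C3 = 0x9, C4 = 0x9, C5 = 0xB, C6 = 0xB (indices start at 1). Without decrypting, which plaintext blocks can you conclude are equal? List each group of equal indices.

ECB encrypts each block independently with the same key, so equal ciphertext blocks imply equal plaintext blocks.
C1 = C5 = C6 = 0xB, so P1 = P5 = P6.
C2 = C3 = C4 = 0x9, so P2 = P3 = P4.

P1 = P5 = P6; P2 = P3 = P4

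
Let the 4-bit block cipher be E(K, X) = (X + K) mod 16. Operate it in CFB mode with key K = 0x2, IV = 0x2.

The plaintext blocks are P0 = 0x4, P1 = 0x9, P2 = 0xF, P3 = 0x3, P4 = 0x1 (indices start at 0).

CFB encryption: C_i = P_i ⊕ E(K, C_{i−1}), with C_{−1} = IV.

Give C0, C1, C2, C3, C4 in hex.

C0 = 0x0, C1 = 0xB, C2 = 0x2, C3 = 0x7, C4 = 0x8

C0: E(K, 0x2) = 0x4; 0x4 ⊕ 0x4 = 0x0.
C1: E(K, 0x0) = 0x2; 0x9 ⊕ 0x2 = 0xB.
C2: E(K, 0xB) = 0xD; 0xF ⊕ 0xD = 0x2.
C3: E(K, 0x2) = 0x4; 0x3 ⊕ 0x4 = 0x7.
C4: E(K, 0x7) = 0x9; 0x1 ⊕ 0x9 = 0x8.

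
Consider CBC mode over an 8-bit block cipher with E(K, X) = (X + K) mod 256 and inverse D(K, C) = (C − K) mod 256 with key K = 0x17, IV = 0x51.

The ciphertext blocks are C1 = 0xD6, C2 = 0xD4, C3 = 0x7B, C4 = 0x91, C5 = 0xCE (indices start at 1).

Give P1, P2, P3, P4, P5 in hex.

P1 = 0xEE, P2 = 0x6B, P3 = 0xB0, P4 = 0x01, P5 = 0x26

CBC decryption: P_i = D(K, C_i) ⊕ C_{i−1}, with C_{0} = IV.
P1: D(K, 0xD6) = 0xBF; 0xBF ⊕ 0x51 = 0xEE.
P2: D(K, 0xD4) = 0xBD; 0xBD ⊕ 0xD6 = 0x6B.
P3: D(K, 0x7B) = 0x64; 0x64 ⊕ 0xD4 = 0xB0.
P4: D(K, 0x91) = 0x7A; 0x7A ⊕ 0x7B = 0x01.
P5: D(K, 0xCE) = 0xB7; 0xB7 ⊕ 0x91 = 0x26.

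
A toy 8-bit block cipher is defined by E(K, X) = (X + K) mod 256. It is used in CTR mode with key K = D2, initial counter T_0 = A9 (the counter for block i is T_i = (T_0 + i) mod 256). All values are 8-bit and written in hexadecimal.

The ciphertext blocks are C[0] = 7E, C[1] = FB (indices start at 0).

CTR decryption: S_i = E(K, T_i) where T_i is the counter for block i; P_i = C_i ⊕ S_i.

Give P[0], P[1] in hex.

P[0]: T = A9, S = E(K, T) = 7B; 7E ⊕ 7B = 05.
P[1]: T = AA, S = E(K, T) = 7C; FB ⊕ 7C = 87.

P[0] = 05, P[1] = 87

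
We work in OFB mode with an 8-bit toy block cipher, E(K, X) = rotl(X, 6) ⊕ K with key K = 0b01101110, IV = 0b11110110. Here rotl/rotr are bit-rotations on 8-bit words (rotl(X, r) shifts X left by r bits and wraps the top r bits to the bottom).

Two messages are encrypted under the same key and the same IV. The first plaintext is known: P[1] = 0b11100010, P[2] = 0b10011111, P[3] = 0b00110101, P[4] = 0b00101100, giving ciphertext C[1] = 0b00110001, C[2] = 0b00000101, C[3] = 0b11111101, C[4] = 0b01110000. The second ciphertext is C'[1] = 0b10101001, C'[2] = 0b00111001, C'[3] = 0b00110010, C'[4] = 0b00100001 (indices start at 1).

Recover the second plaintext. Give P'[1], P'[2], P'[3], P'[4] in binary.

In OFB with a reused IV, both messages share the same keystream S_i, so C_i ⊕ C'_i = P_i ⊕ P'_i and thus P'_i = P_i ⊕ C_i ⊕ C'_i.
P'[1]: 0b11100010 ⊕ 0b00110001 ⊕ 0b10101001 = 0b01111010.
P'[2]: 0b10011111 ⊕ 0b00000101 ⊕ 0b00111001 = 0b10100011.
P'[3]: 0b00110101 ⊕ 0b11111101 ⊕ 0b00110010 = 0b11111010.
P'[4]: 0b00101100 ⊕ 0b01110000 ⊕ 0b00100001 = 0b01111101.

P'[1] = 0b01111010, P'[2] = 0b10100011, P'[3] = 0b11111010, P'[4] = 0b01111101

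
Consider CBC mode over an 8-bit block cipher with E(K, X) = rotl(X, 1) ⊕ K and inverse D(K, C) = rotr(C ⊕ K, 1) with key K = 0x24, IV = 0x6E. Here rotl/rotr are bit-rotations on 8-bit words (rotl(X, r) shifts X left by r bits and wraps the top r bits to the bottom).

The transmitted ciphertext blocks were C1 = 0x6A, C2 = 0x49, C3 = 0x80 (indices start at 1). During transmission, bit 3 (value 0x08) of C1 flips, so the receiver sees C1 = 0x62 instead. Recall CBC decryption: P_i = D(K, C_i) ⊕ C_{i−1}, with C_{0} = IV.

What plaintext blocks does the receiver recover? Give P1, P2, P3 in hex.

Only C1 changed, to 0x62. In CBC, a change in C_i garbles P_i and flips the same bit in P_{i+1}. Decrypting the received ciphertext:
P1: D(K, 0x62) = 0x23; 0x23 ⊕ 0x6E = 0x4D.
P2: D(K, 0x49) = 0xB6; 0xB6 ⊕ 0x62 = 0xD4.
P3: D(K, 0x80) = 0x52; 0x52 ⊕ 0x49 = 0x1B.
Blocks that differ from the original plaintext: P1, P2.

P1 = 0x4D, P2 = 0xD4, P3 = 0x1B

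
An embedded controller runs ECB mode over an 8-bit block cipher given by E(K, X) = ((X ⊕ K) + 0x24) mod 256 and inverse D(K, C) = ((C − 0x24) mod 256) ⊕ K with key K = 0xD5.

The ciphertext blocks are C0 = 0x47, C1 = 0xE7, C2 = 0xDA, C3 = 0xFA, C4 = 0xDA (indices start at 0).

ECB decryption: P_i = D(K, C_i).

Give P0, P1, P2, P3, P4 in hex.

P0: D(K, 0x47) = 0xF6.
P1: D(K, 0xE7) = 0x16.
P2: D(K, 0xDA) = 0x63.
P3: D(K, 0xFA) = 0x03.
P4: D(K, 0xDA) = 0x63.

P0 = 0xF6, P1 = 0x16, P2 = 0x63, P3 = 0x03, P4 = 0x63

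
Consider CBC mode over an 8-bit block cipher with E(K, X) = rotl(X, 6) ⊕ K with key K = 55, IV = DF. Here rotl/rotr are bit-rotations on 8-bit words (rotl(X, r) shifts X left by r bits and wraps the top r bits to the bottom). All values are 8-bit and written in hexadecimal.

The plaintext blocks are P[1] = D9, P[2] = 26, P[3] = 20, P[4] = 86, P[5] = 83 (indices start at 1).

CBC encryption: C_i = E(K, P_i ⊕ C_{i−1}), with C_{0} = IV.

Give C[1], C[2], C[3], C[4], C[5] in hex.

C[1]: P[1] ⊕ DF = 06; E(K, 06) = D4.
C[2]: P[2] ⊕ D4 = F2; E(K, F2) = E9.
C[3]: P[3] ⊕ E9 = C9; E(K, C9) = 27.
C[4]: P[4] ⊕ 27 = A1; E(K, A1) = 3D.
C[5]: P[5] ⊕ 3D = BE; E(K, BE) = FA.

C[1] = D4, C[2] = E9, C[3] = 27, C[4] = 3D, C[5] = FA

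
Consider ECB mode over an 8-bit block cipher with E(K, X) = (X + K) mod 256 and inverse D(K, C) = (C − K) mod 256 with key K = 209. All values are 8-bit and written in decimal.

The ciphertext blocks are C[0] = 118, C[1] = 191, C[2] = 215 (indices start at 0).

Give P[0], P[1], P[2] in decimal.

ECB decryption: P_i = D(K, C_i).
P[0]: D(K, 118) = 165.
P[1]: D(K, 191) = 238.
P[2]: D(K, 215) = 6.

P[0] = 165, P[1] = 238, P[2] = 6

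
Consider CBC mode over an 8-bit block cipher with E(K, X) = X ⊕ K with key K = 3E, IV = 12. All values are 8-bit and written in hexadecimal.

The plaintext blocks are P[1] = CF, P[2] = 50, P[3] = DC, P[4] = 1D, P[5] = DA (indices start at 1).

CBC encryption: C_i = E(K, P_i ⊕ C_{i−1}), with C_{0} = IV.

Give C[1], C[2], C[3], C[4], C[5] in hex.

C[1]: P[1] ⊕ 12 = DD; E(K, DD) = E3.
C[2]: P[2] ⊕ E3 = B3; E(K, B3) = 8D.
C[3]: P[3] ⊕ 8D = 51; E(K, 51) = 6F.
C[4]: P[4] ⊕ 6F = 72; E(K, 72) = 4C.
C[5]: P[5] ⊕ 4C = 96; E(K, 96) = A8.

C[1] = E3, C[2] = 8D, C[3] = 6F, C[4] = 4C, C[5] = A8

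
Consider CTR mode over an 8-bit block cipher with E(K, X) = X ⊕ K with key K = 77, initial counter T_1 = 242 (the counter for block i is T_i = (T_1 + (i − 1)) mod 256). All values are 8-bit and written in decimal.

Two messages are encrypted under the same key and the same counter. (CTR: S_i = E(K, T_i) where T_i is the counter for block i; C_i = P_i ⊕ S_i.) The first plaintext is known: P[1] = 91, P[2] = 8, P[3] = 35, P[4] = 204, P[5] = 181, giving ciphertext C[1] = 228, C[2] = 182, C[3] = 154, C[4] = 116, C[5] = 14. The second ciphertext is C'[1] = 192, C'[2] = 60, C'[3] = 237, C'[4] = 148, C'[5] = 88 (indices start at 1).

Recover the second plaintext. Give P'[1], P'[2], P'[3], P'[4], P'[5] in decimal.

P'[1] = 127, P'[2] = 130, P'[3] = 84, P'[4] = 44, P'[5] = 227

In CTR with a reused counter, both messages share the same keystream S_i, so C_i ⊕ C'_i = P_i ⊕ P'_i and thus P'_i = P_i ⊕ C_i ⊕ C'_i.
P'[1]: 91 ⊕ 228 ⊕ 192 = 127.
P'[2]: 8 ⊕ 182 ⊕ 60 = 130.
P'[3]: 35 ⊕ 154 ⊕ 237 = 84.
P'[4]: 204 ⊕ 116 ⊕ 148 = 44.
P'[5]: 181 ⊕ 14 ⊕ 88 = 227.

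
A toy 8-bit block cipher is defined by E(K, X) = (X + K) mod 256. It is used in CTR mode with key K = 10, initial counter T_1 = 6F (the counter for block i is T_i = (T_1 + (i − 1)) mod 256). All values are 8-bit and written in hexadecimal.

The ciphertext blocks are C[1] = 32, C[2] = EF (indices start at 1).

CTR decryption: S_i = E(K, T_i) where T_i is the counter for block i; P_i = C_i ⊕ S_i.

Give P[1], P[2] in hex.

P[1] = 4D, P[2] = 6F

P[1]: T = 6F, S = E(K, T) = 7F; 32 ⊕ 7F = 4D.
P[2]: T = 70, S = E(K, T) = 80; EF ⊕ 80 = 6F.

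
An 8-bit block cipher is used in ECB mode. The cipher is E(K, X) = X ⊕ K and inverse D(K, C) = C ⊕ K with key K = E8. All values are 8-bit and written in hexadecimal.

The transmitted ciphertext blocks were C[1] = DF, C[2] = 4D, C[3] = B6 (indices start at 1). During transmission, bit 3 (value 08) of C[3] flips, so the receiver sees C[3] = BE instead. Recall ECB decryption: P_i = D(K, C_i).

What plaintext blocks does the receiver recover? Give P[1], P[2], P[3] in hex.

P[1] = 37, P[2] = A5, P[3] = 56

Only C[3] changed, to BE. In ECB, a change in C_i affects only P_i. Decrypting the received ciphertext:
P[1]: D(K, DF) = 37.
P[2]: D(K, 4D) = A5.
P[3]: D(K, BE) = 56.
Blocks that differ from the original plaintext: P[3].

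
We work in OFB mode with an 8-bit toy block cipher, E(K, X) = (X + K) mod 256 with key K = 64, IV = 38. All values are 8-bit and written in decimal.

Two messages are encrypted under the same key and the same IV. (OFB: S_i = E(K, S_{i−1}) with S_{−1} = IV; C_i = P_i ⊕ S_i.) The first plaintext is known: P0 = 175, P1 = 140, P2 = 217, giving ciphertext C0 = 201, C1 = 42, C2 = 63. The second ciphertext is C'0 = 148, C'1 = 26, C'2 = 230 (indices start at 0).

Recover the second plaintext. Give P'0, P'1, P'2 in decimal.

P'0 = 242, P'1 = 188, P'2 = 0

In OFB with a reused IV, both messages share the same keystream S_i, so C_i ⊕ C'_i = P_i ⊕ P'_i and thus P'_i = P_i ⊕ C_i ⊕ C'_i.
P'0: 175 ⊕ 201 ⊕ 148 = 242.
P'1: 140 ⊕ 42 ⊕ 26 = 188.
P'2: 217 ⊕ 63 ⊕ 230 = 0.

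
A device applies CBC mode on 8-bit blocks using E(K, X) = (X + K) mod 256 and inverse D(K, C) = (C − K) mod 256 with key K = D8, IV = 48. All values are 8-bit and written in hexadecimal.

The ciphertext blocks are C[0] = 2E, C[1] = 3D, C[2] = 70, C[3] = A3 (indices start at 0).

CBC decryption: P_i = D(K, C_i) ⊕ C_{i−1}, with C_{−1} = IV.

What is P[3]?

P[3] = BB

P[3]: D(K, A3) = CB; CB ⊕ 70 = BB.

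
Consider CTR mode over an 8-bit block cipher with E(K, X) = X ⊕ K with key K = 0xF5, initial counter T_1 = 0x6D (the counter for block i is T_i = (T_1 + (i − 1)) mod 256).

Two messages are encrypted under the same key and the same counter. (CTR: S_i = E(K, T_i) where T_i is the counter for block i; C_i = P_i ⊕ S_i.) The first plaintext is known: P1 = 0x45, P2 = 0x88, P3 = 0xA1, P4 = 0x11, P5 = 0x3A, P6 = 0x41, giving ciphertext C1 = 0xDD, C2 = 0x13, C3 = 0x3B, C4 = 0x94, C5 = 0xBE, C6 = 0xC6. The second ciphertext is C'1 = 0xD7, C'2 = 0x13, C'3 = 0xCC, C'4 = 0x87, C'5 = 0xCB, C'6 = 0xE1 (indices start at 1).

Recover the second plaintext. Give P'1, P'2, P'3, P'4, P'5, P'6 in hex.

In CTR with a reused counter, both messages share the same keystream S_i, so C_i ⊕ C'_i = P_i ⊕ P'_i and thus P'_i = P_i ⊕ C_i ⊕ C'_i.
P'1: 0x45 ⊕ 0xDD ⊕ 0xD7 = 0x4F.
P'2: 0x88 ⊕ 0x13 ⊕ 0x13 = 0x88.
P'3: 0xA1 ⊕ 0x3B ⊕ 0xCC = 0x56.
P'4: 0x11 ⊕ 0x94 ⊕ 0x87 = 0x02.
P'5: 0x3A ⊕ 0xBE ⊕ 0xCB = 0x4F.
P'6: 0x41 ⊕ 0xC6 ⊕ 0xE1 = 0x66.

P'1 = 0x4F, P'2 = 0x88, P'3 = 0x56, P'4 = 0x02, P'5 = 0x4F, P'6 = 0x66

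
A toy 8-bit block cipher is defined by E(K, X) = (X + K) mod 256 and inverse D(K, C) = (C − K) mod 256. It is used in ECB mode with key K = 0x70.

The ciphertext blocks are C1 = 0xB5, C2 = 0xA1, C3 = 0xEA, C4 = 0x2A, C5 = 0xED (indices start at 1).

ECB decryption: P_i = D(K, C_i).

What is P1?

P1 = 0x45

P1: D(K, 0xB5) = 0x45.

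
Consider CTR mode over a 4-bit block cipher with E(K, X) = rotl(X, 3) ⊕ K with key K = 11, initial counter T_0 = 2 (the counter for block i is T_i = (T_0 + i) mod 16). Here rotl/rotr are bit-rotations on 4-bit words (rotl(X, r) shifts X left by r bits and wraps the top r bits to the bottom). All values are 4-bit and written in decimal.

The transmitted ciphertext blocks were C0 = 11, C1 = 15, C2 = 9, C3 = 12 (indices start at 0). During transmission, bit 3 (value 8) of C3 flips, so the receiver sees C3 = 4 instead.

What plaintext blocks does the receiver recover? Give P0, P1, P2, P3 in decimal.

P0 = 1, P1 = 13, P2 = 0, P3 = 5

CTR decryption: S_i = E(K, T_i) where T_i is the counter for block i; P_i = C_i ⊕ S_i.
Only C3 changed, to 4. In CTR, a change in C_i flips the same bit in P_i only; the keystream is unaffected. Decrypting the received ciphertext:
P0: T = 2, S = E(K, T) = 10; 11 ⊕ 10 = 1.
P1: T = 3, S = E(K, T) = 2; 15 ⊕ 2 = 13.
P2: T = 4, S = E(K, T) = 9; 9 ⊕ 9 = 0.
P3: T = 5, S = E(K, T) = 1; 4 ⊕ 1 = 5.
Blocks that differ from the original plaintext: P3.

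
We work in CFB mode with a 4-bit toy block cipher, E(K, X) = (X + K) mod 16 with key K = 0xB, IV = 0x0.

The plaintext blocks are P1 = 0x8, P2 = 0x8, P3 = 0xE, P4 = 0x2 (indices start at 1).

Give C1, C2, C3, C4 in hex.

C1 = 0x3, C2 = 0x6, C3 = 0xF, C4 = 0x8

CFB encryption: C_i = P_i ⊕ E(K, C_{i−1}), with C_{0} = IV.
C1: E(K, 0x0) = 0xB; 0x8 ⊕ 0xB = 0x3.
C2: E(K, 0x3) = 0xE; 0x8 ⊕ 0xE = 0x6.
C3: E(K, 0x6) = 0x1; 0xE ⊕ 0x1 = 0xF.
C4: E(K, 0xF) = 0xA; 0x2 ⊕ 0xA = 0x8.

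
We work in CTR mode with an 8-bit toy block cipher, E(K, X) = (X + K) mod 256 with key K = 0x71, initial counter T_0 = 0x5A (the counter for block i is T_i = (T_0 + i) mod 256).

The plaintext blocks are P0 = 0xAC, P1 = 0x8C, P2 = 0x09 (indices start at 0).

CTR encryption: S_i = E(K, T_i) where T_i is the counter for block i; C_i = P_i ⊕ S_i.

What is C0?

C0 = 0x67

C0: T = 0x5A, S = E(K, T) = 0xCB; 0xAC ⊕ 0xCB = 0x67.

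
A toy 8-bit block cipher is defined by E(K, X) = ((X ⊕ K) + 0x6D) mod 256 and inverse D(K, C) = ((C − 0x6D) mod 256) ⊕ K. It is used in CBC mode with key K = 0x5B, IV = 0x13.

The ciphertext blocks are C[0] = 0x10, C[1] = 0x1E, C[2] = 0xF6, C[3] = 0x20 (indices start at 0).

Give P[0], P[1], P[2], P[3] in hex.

CBC decryption: P_i = D(K, C_i) ⊕ C_{i−1}, with C_{−1} = IV.
P[0]: D(K, 0x10) = 0xF8; 0xF8 ⊕ 0x13 = 0xEB.
P[1]: D(K, 0x1E) = 0xEA; 0xEA ⊕ 0x10 = 0xFA.
P[2]: D(K, 0xF6) = 0xD2; 0xD2 ⊕ 0x1E = 0xCC.
P[3]: D(K, 0x20) = 0xE8; 0xE8 ⊕ 0xF6 = 0x1E.

P[0] = 0xEB, P[1] = 0xFA, P[2] = 0xCC, P[3] = 0x1E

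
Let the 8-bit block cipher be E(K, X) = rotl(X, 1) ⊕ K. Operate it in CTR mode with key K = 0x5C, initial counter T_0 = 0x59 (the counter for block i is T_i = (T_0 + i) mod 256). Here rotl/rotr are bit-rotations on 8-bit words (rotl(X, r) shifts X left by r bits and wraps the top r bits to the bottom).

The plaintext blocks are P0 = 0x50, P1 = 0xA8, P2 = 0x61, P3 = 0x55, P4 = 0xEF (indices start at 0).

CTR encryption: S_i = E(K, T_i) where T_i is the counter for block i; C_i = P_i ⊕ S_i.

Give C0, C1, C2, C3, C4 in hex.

C0 = 0xBE, C1 = 0x40, C2 = 0x8B, C3 = 0xB1, C4 = 0x09

C0: T = 0x59, S = E(K, T) = 0xEE; 0x50 ⊕ 0xEE = 0xBE.
C1: T = 0x5A, S = E(K, T) = 0xE8; 0xA8 ⊕ 0xE8 = 0x40.
C2: T = 0x5B, S = E(K, T) = 0xEA; 0x61 ⊕ 0xEA = 0x8B.
C3: T = 0x5C, S = E(K, T) = 0xE4; 0x55 ⊕ 0xE4 = 0xB1.
C4: T = 0x5D, S = E(K, T) = 0xE6; 0xEF ⊕ 0xE6 = 0x09.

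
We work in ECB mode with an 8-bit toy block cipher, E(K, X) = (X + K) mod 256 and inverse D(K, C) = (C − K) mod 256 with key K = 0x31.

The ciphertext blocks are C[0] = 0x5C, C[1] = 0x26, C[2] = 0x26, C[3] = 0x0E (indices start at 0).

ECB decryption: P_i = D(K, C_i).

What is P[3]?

P[3] = 0xDD

P[3]: D(K, 0x0E) = 0xDD.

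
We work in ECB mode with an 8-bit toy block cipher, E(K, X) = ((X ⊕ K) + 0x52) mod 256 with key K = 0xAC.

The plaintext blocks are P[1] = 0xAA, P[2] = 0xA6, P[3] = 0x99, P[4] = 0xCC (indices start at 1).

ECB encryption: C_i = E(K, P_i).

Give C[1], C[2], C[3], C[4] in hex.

C[1] = 0x58, C[2] = 0x5C, C[3] = 0x87, C[4] = 0xB2

C[1]: E(K, 0xAA) = 0x58.
C[2]: E(K, 0xA6) = 0x5C.
C[3]: E(K, 0x99) = 0x87.
C[4]: E(K, 0xCC) = 0xB2.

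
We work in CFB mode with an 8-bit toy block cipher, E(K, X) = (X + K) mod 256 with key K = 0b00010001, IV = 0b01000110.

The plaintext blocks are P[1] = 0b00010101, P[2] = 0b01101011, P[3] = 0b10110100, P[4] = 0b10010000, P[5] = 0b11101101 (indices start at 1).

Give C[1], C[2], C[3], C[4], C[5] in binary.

C[1] = 0b01000010, C[2] = 0b00111000, C[3] = 0b11111101, C[4] = 0b10011110, C[5] = 0b01000010

CFB encryption: C_i = P_i ⊕ E(K, C_{i−1}), with C_{0} = IV.
C[1]: E(K, 0b01000110) = 0b01010111; 0b00010101 ⊕ 0b01010111 = 0b01000010.
C[2]: E(K, 0b01000010) = 0b01010011; 0b01101011 ⊕ 0b01010011 = 0b00111000.
C[3]: E(K, 0b00111000) = 0b01001001; 0b10110100 ⊕ 0b01001001 = 0b11111101.
C[4]: E(K, 0b11111101) = 0b00001110; 0b10010000 ⊕ 0b00001110 = 0b10011110.
C[5]: E(K, 0b10011110) = 0b10101111; 0b11101101 ⊕ 0b10101111 = 0b01000010.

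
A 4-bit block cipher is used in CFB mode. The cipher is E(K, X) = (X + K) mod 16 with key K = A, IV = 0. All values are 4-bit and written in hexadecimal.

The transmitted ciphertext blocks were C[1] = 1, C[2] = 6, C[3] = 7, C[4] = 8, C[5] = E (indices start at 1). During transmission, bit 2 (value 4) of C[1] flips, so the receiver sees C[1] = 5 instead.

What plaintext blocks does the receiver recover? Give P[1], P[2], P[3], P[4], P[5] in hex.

CFB decryption: P_i = C_i ⊕ E(K, C_{i−1}), with C_{0} = IV.
Only C[1] changed, to 5. In CFB, a change in C_i flips the same bit in P_i and garbles P_{i+1}. Decrypting the received ciphertext:
P[1]: E(K, 0) = A; 5 ⊕ A = F.
P[2]: E(K, 5) = F; 6 ⊕ F = 9.
P[3]: E(K, 6) = 0; 7 ⊕ 0 = 7.
P[4]: E(K, 7) = 1; 8 ⊕ 1 = 9.
P[5]: E(K, 8) = 2; E ⊕ 2 = C.
Blocks that differ from the original plaintext: P[1], P[2].

P[1] = F, P[2] = 9, P[3] = 7, P[4] = 9, P[5] = C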